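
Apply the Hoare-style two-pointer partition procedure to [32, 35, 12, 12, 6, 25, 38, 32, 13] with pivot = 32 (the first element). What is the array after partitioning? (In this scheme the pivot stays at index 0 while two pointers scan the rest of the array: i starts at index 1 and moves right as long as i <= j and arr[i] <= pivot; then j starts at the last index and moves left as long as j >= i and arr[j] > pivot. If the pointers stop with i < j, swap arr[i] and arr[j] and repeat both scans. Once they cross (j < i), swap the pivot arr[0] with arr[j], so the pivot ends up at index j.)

Hoare-style two-pointer partition with pivot = 32:

Initial array: [32, 35, 12, 12, 6, 25, 38, 32, 13]

Pointers start at i = 1, j = 8.
i stops at index 1 (arr[1]=35 > 32), j stops at index 8 (arr[8]=13 <= 32): swap arr[1] and arr[8], array becomes [32, 13, 12, 12, 6, 25, 38, 32, 35]
i stops at index 6 (arr[6]=38 > 32), j stops at index 7 (arr[7]=32 <= 32): swap arr[6] and arr[7], array becomes [32, 13, 12, 12, 6, 25, 32, 38, 35]
i ends at 7, j ends at 6: the pointers have crossed (j < i), so scanning stops.

Swap pivot arr[0] with arr[6] to place pivot at position 6: [32, 13, 12, 12, 6, 25, 32, 38, 35]
Pivot position: 6

After partitioning with pivot 32, the array becomes [32, 13, 12, 12, 6, 25, 32, 38, 35]. The pivot is placed at index 6. All elements to the left of the pivot are <= 32, and all elements to the right are > 32.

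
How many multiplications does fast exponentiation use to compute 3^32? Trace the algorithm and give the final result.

Computing 3^32 by squaring (build up from 3^1; each line after the first costs one multiplication):

3^1 = 3
3^2 = (3^1)^2 = 3^2 = 9
3^4 = (3^2)^2 = 9^2 = 81
3^8 = (3^4)^2 = 81^2 = 6561
3^16 = (3^8)^2 = 6561^2 = 43046721
3^32 = (3^16)^2 = 43046721^2 = 1853020188851841

Result: 1853020188851841
Multiplications needed: 5 (5 lines after 3^1)

3^32 = 1853020188851841. Using exponentiation by squaring, this requires 5 multiplications. The key idea: if the exponent is even, square the half-power; if odd, multiply by the base once.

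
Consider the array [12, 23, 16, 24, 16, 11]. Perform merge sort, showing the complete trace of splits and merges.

Merge sort trace:

Split: [12, 23, 16, 24, 16, 11] -> [12, 23, 16] and [24, 16, 11]
  Split: [12, 23, 16] -> [12] and [23, 16]
    Split: [23, 16] -> [23] and [16]
    Merge: [23] + [16] -> [16, 23]
  Merge: [12] + [16, 23] -> [12, 16, 23]
  Split: [24, 16, 11] -> [24] and [16, 11]
    Split: [16, 11] -> [16] and [11]
    Merge: [16] + [11] -> [11, 16]
  Merge: [24] + [11, 16] -> [11, 16, 24]
Merge: [12, 16, 23] + [11, 16, 24] -> [11, 12, 16, 16, 23, 24]

Final sorted array: [11, 12, 16, 16, 23, 24]

The merge sort proceeds by recursively splitting the array and merging sorted halves.
After all merges, the sorted array is [11, 12, 16, 16, 23, 24].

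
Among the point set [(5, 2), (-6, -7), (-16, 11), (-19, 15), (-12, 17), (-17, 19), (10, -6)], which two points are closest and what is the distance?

Computing all pairwise distances among 7 points:

d((5, 2), (-6, -7)) = 14.2127
d((5, 2), (-16, 11)) = 22.8473
d((5, 2), (-19, 15)) = 27.2947
d((5, 2), (-12, 17)) = 22.6716
d((5, 2), (-17, 19)) = 27.8029
d((5, 2), (10, -6)) = 9.434
d((-6, -7), (-16, 11)) = 20.5913
d((-6, -7), (-19, 15)) = 25.5539
d((-6, -7), (-12, 17)) = 24.7386
d((-6, -7), (-17, 19)) = 28.2312
d((-6, -7), (10, -6)) = 16.0312
d((-16, 11), (-19, 15)) = 5.0
d((-16, 11), (-12, 17)) = 7.2111
d((-16, 11), (-17, 19)) = 8.0623
d((-16, 11), (10, -6)) = 31.0644
d((-19, 15), (-12, 17)) = 7.2801
d((-19, 15), (-17, 19)) = 4.4721 <-- minimum
d((-19, 15), (10, -6)) = 35.805
d((-12, 17), (-17, 19)) = 5.3852
d((-12, 17), (10, -6)) = 31.8277
d((-17, 19), (10, -6)) = 36.7967

Closest pair: (-19, 15) and (-17, 19) with distance 4.4721

The closest pair is (-19, 15) and (-17, 19) with Euclidean distance 4.4721. For 7 points, brute-force pairwise comparison is shown above. For large n, the divide-and-conquer algorithm (sort by x, recurse on halves, check the dividing strip) achieves O(n log n).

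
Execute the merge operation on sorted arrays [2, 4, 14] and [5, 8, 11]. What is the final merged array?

Merging process:

Compare 2 vs 5: take 2 from left. Merged: [2]
Compare 4 vs 5: take 4 from left. Merged: [2, 4]
Compare 14 vs 5: take 5 from right. Merged: [2, 4, 5]
Compare 14 vs 8: take 8 from right. Merged: [2, 4, 5, 8]
Compare 14 vs 11: take 11 from right. Merged: [2, 4, 5, 8, 11]
Append remaining from left: [14]. Merged: [2, 4, 5, 8, 11, 14]

Final merged array: [2, 4, 5, 8, 11, 14]
Total comparisons: 5

The merged array is [2, 4, 5, 8, 11, 14], requiring 5 comparisons. The merge step runs in O(n) time where n is the total number of elements.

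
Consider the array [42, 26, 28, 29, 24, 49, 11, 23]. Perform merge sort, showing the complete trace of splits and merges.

Merge sort trace:

Split: [42, 26, 28, 29, 24, 49, 11, 23] -> [42, 26, 28, 29] and [24, 49, 11, 23]
  Split: [42, 26, 28, 29] -> [42, 26] and [28, 29]
    Split: [42, 26] -> [42] and [26]
    Merge: [42] + [26] -> [26, 42]
    Split: [28, 29] -> [28] and [29]
    Merge: [28] + [29] -> [28, 29]
  Merge: [26, 42] + [28, 29] -> [26, 28, 29, 42]
  Split: [24, 49, 11, 23] -> [24, 49] and [11, 23]
    Split: [24, 49] -> [24] and [49]
    Merge: [24] + [49] -> [24, 49]
    Split: [11, 23] -> [11] and [23]
    Merge: [11] + [23] -> [11, 23]
  Merge: [24, 49] + [11, 23] -> [11, 23, 24, 49]
Merge: [26, 28, 29, 42] + [11, 23, 24, 49] -> [11, 23, 24, 26, 28, 29, 42, 49]

Final sorted array: [11, 23, 24, 26, 28, 29, 42, 49]

The merge sort proceeds by recursively splitting the array and merging sorted halves.
After all merges, the sorted array is [11, 23, 24, 26, 28, 29, 42, 49].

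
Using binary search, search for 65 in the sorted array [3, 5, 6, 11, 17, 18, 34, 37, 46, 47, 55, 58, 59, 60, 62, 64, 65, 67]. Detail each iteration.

Binary search for 65 in [3, 5, 6, 11, 17, 18, 34, 37, 46, 47, 55, 58, 59, 60, 62, 64, 65, 67]:

lo=0, hi=17, mid=8, arr[mid]=46 -> 46 < 65, search right half
lo=9, hi=17, mid=13, arr[mid]=60 -> 60 < 65, search right half
lo=14, hi=17, mid=15, arr[mid]=64 -> 64 < 65, search right half
lo=16, hi=17, mid=16, arr[mid]=65 -> Found target at index 16!

Binary search finds 65 at index 16 after 4 comparisons. The search repeatedly halves the search space by comparing with the middle element.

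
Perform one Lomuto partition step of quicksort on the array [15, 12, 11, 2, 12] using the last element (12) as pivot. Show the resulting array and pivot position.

Lomuto partition with pivot = 12:

Initial array: [15, 12, 11, 2, 12]

arr[0]=15 > 12: no swap
arr[1]=12 <= 12: swap with position 0, array becomes [12, 15, 11, 2, 12]
arr[2]=11 <= 12: swap with position 1, array becomes [12, 11, 15, 2, 12]
arr[3]=2 <= 12: swap with position 2, array becomes [12, 11, 2, 15, 12]

Place pivot at position 3: [12, 11, 2, 12, 15]
Pivot position: 3

After partitioning with pivot 12, the array becomes [12, 11, 2, 12, 15]. The pivot is placed at index 3. All elements to the left of the pivot are <= 12, and all elements to the right are > 12.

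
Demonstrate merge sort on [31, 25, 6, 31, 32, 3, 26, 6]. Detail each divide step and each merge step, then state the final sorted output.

Merge sort trace:

Split: [31, 25, 6, 31, 32, 3, 26, 6] -> [31, 25, 6, 31] and [32, 3, 26, 6]
  Split: [31, 25, 6, 31] -> [31, 25] and [6, 31]
    Split: [31, 25] -> [31] and [25]
    Merge: [31] + [25] -> [25, 31]
    Split: [6, 31] -> [6] and [31]
    Merge: [6] + [31] -> [6, 31]
  Merge: [25, 31] + [6, 31] -> [6, 25, 31, 31]
  Split: [32, 3, 26, 6] -> [32, 3] and [26, 6]
    Split: [32, 3] -> [32] and [3]
    Merge: [32] + [3] -> [3, 32]
    Split: [26, 6] -> [26] and [6]
    Merge: [26] + [6] -> [6, 26]
  Merge: [3, 32] + [6, 26] -> [3, 6, 26, 32]
Merge: [6, 25, 31, 31] + [3, 6, 26, 32] -> [3, 6, 6, 25, 26, 31, 31, 32]

Final sorted array: [3, 6, 6, 25, 26, 31, 31, 32]

The merge sort proceeds by recursively splitting the array and merging sorted halves.
After all merges, the sorted array is [3, 6, 6, 25, 26, 31, 31, 32].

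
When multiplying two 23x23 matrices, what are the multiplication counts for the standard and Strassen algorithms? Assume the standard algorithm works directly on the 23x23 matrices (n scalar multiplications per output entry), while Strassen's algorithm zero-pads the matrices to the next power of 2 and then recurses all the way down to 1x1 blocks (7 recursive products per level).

Matrix multiplication for 23x23 matrices:

Strassen's algorithm requires power-of-2 dimensions. Pad 23x23 to 32x32 (next power of 2).

Standard algorithm: 23^3 = 12167 multiplications
Strassen's algorithm: 7^(log2(32)) = 7^5 = 16807 multiplications
Difference: 12167 - 16807 = -4640 (Strassen uses MORE here due to padding overhead — for small or just-over-power-of-2 n, padding can outweigh the per-level savings)

Standard: 12167 multiplications (23^3). Strassen: 16807 multiplications (7^5, after padding to 32x32). Strassen reduces 8 recursive multiplications to 7 at each level.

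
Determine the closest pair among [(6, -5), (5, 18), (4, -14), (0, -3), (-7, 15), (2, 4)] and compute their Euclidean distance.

Computing all pairwise distances among 6 points:

d((6, -5), (5, 18)) = 23.0217
d((6, -5), (4, -14)) = 9.2195
d((6, -5), (0, -3)) = 6.3246 <-- minimum
d((6, -5), (-7, 15)) = 23.8537
d((6, -5), (2, 4)) = 9.8489
d((5, 18), (4, -14)) = 32.0156
d((5, 18), (0, -3)) = 21.587
d((5, 18), (-7, 15)) = 12.3693
d((5, 18), (2, 4)) = 14.3178
d((4, -14), (0, -3)) = 11.7047
d((4, -14), (-7, 15)) = 31.0161
d((4, -14), (2, 4)) = 18.1108
d((0, -3), (-7, 15)) = 19.3132
d((0, -3), (2, 4)) = 7.2801
d((-7, 15), (2, 4)) = 14.2127

Closest pair: (6, -5) and (0, -3) with distance 6.3246

The closest pair is (6, -5) and (0, -3) with Euclidean distance 6.3246. For 6 points, brute-force pairwise comparison is shown above. For large n, the divide-and-conquer algorithm (sort by x, recurse on halves, check the dividing strip) achieves O(n log n).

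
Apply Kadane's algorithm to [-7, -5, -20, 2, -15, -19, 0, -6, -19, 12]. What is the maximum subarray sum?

Using Kadane's algorithm on [-7, -5, -20, 2, -15, -19, 0, -6, -19, 12]:

Scanning through the array:
Position 1 (value -5): max_ending_here = -5, max_so_far = -5
Position 2 (value -20): max_ending_here = -20, max_so_far = -5
Position 3 (value 2): max_ending_here = 2, max_so_far = 2
Position 4 (value -15): max_ending_here = -13, max_so_far = 2
Position 5 (value -19): max_ending_here = -19, max_so_far = 2
Position 6 (value 0): max_ending_here = 0, max_so_far = 2
Position 7 (value -6): max_ending_here = -6, max_so_far = 2
Position 8 (value -19): max_ending_here = -19, max_so_far = 2
Position 9 (value 12): max_ending_here = 12, max_so_far = 12

Maximum subarray: [12]
Maximum sum: 12

The maximum subarray is [12] with sum 12. This subarray runs from index 9 to index 9.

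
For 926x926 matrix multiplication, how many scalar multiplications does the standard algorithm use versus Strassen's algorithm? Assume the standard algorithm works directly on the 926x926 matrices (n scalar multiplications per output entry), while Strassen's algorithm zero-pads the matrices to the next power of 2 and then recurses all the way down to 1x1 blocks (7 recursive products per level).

Matrix multiplication for 926x926 matrices:

Strassen's algorithm requires power-of-2 dimensions. Pad 926x926 to 1024x1024 (next power of 2).

Standard algorithm: 926^3 = 794022776 multiplications
Strassen's algorithm: 7^(log2(1024)) = 7^10 = 282475249 multiplications
Savings: 794022776 - 282475249 = 511547527 multiplications

Standard: 794022776 multiplications (926^3). Strassen: 282475249 multiplications (7^10, after padding to 1024x1024). Strassen reduces 8 recursive multiplications to 7 at each level.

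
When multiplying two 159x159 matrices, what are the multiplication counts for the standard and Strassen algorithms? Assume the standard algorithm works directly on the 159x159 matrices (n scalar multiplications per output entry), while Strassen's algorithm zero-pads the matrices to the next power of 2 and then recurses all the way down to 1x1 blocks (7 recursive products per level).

Matrix multiplication for 159x159 matrices:

Strassen's algorithm requires power-of-2 dimensions. Pad 159x159 to 256x256 (next power of 2).

Standard algorithm: 159^3 = 4019679 multiplications
Strassen's algorithm: 7^(log2(256)) = 7^8 = 5764801 multiplications
Difference: 4019679 - 5764801 = -1745122 (Strassen uses MORE here due to padding overhead — for small or just-over-power-of-2 n, padding can outweigh the per-level savings)

Standard: 4019679 multiplications (159^3). Strassen: 5764801 multiplications (7^8, after padding to 256x256). Strassen reduces 8 recursive multiplications to 7 at each level.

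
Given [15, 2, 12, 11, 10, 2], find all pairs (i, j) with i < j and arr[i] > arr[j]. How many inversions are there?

Finding inversions in [15, 2, 12, 11, 10, 2]:

(0, 1): arr[0]=15 > arr[1]=2
(0, 2): arr[0]=15 > arr[2]=12
(0, 3): arr[0]=15 > arr[3]=11
(0, 4): arr[0]=15 > arr[4]=10
(0, 5): arr[0]=15 > arr[5]=2
(2, 3): arr[2]=12 > arr[3]=11
(2, 4): arr[2]=12 > arr[4]=10
(2, 5): arr[2]=12 > arr[5]=2
(3, 4): arr[3]=11 > arr[4]=10
(3, 5): arr[3]=11 > arr[5]=2
(4, 5): arr[4]=10 > arr[5]=2

Total inversions: 11

The array has 11 inversion(s): (0,1), (0,2), (0,3), (0,4), (0,5), (2,3), (2,4), (2,5), (3,4), (3,5), (4,5). Each pair (i,j) satisfies i < j and arr[i] > arr[j].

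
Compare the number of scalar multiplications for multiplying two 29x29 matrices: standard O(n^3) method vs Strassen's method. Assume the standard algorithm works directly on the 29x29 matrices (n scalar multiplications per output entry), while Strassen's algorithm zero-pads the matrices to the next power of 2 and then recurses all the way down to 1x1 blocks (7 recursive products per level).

Matrix multiplication for 29x29 matrices:

Strassen's algorithm requires power-of-2 dimensions. Pad 29x29 to 32x32 (next power of 2).

Standard algorithm: 29^3 = 24389 multiplications
Strassen's algorithm: 7^(log2(32)) = 7^5 = 16807 multiplications
Savings: 24389 - 16807 = 7582 multiplications

Standard: 24389 multiplications (29^3). Strassen: 16807 multiplications (7^5, after padding to 32x32). Strassen reduces 8 recursive multiplications to 7 at each level.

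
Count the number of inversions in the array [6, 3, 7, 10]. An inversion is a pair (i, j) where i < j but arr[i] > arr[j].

Finding inversions in [6, 3, 7, 10]:

(0, 1): arr[0]=6 > arr[1]=3

Total inversions: 1

The array has 1 inversion(s): (0,1). Each pair (i,j) satisfies i < j and arr[i] > arr[j].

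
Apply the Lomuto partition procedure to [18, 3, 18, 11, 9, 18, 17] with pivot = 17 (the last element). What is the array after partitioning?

Lomuto partition with pivot = 17:

Initial array: [18, 3, 18, 11, 9, 18, 17]

arr[0]=18 > 17: no swap
arr[1]=3 <= 17: swap with position 0, array becomes [3, 18, 18, 11, 9, 18, 17]
arr[2]=18 > 17: no swap
arr[3]=11 <= 17: swap with position 1, array becomes [3, 11, 18, 18, 9, 18, 17]
arr[4]=9 <= 17: swap with position 2, array becomes [3, 11, 9, 18, 18, 18, 17]
arr[5]=18 > 17: no swap

Place pivot at position 3: [3, 11, 9, 17, 18, 18, 18]
Pivot position: 3

After partitioning with pivot 17, the array becomes [3, 11, 9, 17, 18, 18, 18]. The pivot is placed at index 3. All elements to the left of the pivot are <= 17, and all elements to the right are > 17.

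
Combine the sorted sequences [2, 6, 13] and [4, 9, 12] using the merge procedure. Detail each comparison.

Merging process:

Compare 2 vs 4: take 2 from left. Merged: [2]
Compare 6 vs 4: take 4 from right. Merged: [2, 4]
Compare 6 vs 9: take 6 from left. Merged: [2, 4, 6]
Compare 13 vs 9: take 9 from right. Merged: [2, 4, 6, 9]
Compare 13 vs 12: take 12 from right. Merged: [2, 4, 6, 9, 12]
Append remaining from left: [13]. Merged: [2, 4, 6, 9, 12, 13]

Final merged array: [2, 4, 6, 9, 12, 13]
Total comparisons: 5

The merged array is [2, 4, 6, 9, 12, 13], requiring 5 comparisons. The merge step runs in O(n) time where n is the total number of elements.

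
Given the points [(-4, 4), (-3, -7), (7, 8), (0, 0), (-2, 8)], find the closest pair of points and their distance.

Computing all pairwise distances among 5 points:

d((-4, 4), (-3, -7)) = 11.0454
d((-4, 4), (7, 8)) = 11.7047
d((-4, 4), (0, 0)) = 5.6569
d((-4, 4), (-2, 8)) = 4.4721 <-- minimum
d((-3, -7), (7, 8)) = 18.0278
d((-3, -7), (0, 0)) = 7.6158
d((-3, -7), (-2, 8)) = 15.0333
d((7, 8), (0, 0)) = 10.6301
d((7, 8), (-2, 8)) = 9.0
d((0, 0), (-2, 8)) = 8.2462

Closest pair: (-4, 4) and (-2, 8) with distance 4.4721

The closest pair is (-4, 4) and (-2, 8) with Euclidean distance 4.4721. For 5 points, brute-force pairwise comparison is shown above. For large n, the divide-and-conquer algorithm (sort by x, recurse on halves, check the dividing strip) achieves O(n log n).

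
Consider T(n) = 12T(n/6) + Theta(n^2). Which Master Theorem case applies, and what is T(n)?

Master Theorem for T(n) = 12T(n/6) + O(n^2):

a = 12, b = 6, c = 2
log_b(a) = log_6(12) = 1.3869

Case 3: c = 2 > log_6(12) = 1.3869
T(n) = O(n^2) = O(n^2)

For T(n) = 12T(n/6) + O(n^2): log_6(12) = 1.3869. This is Case 3 of the Master Theorem (c > log_b(a), work dominated by root), giving O(n^2).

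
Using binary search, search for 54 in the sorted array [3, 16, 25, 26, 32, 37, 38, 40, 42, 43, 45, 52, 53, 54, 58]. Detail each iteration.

Binary search for 54 in [3, 16, 25, 26, 32, 37, 38, 40, 42, 43, 45, 52, 53, 54, 58]:

lo=0, hi=14, mid=7, arr[mid]=40 -> 40 < 54, search right half
lo=8, hi=14, mid=11, arr[mid]=52 -> 52 < 54, search right half
lo=12, hi=14, mid=13, arr[mid]=54 -> Found target at index 13!

Binary search finds 54 at index 13 after 3 comparisons. The search repeatedly halves the search space by comparing with the middle element.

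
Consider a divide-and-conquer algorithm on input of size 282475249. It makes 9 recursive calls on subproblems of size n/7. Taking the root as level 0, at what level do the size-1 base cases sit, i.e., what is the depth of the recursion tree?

For divide and conquer with division factor 7:

Problem sizes at each level:
Level 0: 282475249
Level 1: 40353607
Level 2: 5764801
Level 3: 823543
Level 4: 117649
Level 5: 16807
Level 6: 2401
Level 7: 343
Level 8: 49
Level 9: 7
Level 10: 1

The root is level 0 and the size-1 base case is level 10 (the tree spans levels 0 through 10, i.e. 11 levels counting the root), so the depth is the number of divisions: log_7(282475249) = 10

The recursion tree depth is log_7(282475249) = 10. At each level, the problem size is divided by 7, so it takes 10 divisions to reduce to a base case of size 1. The algorithm makes 9 recursive calls at each level.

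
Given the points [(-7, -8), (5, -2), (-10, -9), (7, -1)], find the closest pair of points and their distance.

Computing all pairwise distances among 4 points:

d((-7, -8), (5, -2)) = 13.4164
d((-7, -8), (-10, -9)) = 3.1623
d((-7, -8), (7, -1)) = 15.6525
d((5, -2), (-10, -9)) = 16.5529
d((5, -2), (7, -1)) = 2.2361 <-- minimum
d((-10, -9), (7, -1)) = 18.7883

Closest pair: (5, -2) and (7, -1) with distance 2.2361

The closest pair is (5, -2) and (7, -1) with Euclidean distance 2.2361. For 4 points, brute-force pairwise comparison is shown above. For large n, the divide-and-conquer algorithm (sort by x, recurse on halves, check the dividing strip) achieves O(n log n).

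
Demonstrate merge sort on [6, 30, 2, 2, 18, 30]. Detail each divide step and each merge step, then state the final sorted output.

Merge sort trace:

Split: [6, 30, 2, 2, 18, 30] -> [6, 30, 2] and [2, 18, 30]
  Split: [6, 30, 2] -> [6] and [30, 2]
    Split: [30, 2] -> [30] and [2]
    Merge: [30] + [2] -> [2, 30]
  Merge: [6] + [2, 30] -> [2, 6, 30]
  Split: [2, 18, 30] -> [2] and [18, 30]
    Split: [18, 30] -> [18] and [30]
    Merge: [18] + [30] -> [18, 30]
  Merge: [2] + [18, 30] -> [2, 18, 30]
Merge: [2, 6, 30] + [2, 18, 30] -> [2, 2, 6, 18, 30, 30]

Final sorted array: [2, 2, 6, 18, 30, 30]

The merge sort proceeds by recursively splitting the array and merging sorted halves.
After all merges, the sorted array is [2, 2, 6, 18, 30, 30].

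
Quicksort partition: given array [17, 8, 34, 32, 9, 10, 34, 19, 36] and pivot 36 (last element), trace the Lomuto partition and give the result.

Lomuto partition with pivot = 36:

Initial array: [17, 8, 34, 32, 9, 10, 34, 19, 36]

arr[0]=17 <= 36: swap with position 0, array becomes [17, 8, 34, 32, 9, 10, 34, 19, 36]
arr[1]=8 <= 36: swap with position 1, array becomes [17, 8, 34, 32, 9, 10, 34, 19, 36]
arr[2]=34 <= 36: swap with position 2, array becomes [17, 8, 34, 32, 9, 10, 34, 19, 36]
arr[3]=32 <= 36: swap with position 3, array becomes [17, 8, 34, 32, 9, 10, 34, 19, 36]
arr[4]=9 <= 36: swap with position 4, array becomes [17, 8, 34, 32, 9, 10, 34, 19, 36]
arr[5]=10 <= 36: swap with position 5, array becomes [17, 8, 34, 32, 9, 10, 34, 19, 36]
arr[6]=34 <= 36: swap with position 6, array becomes [17, 8, 34, 32, 9, 10, 34, 19, 36]
arr[7]=19 <= 36: swap with position 7, array becomes [17, 8, 34, 32, 9, 10, 34, 19, 36]

Place pivot at position 8: [17, 8, 34, 32, 9, 10, 34, 19, 36]
Pivot position: 8

After partitioning with pivot 36, the array becomes [17, 8, 34, 32, 9, 10, 34, 19, 36]. The pivot is placed at index 8. All elements to the left of the pivot are <= 36, and all elements to the right are > 36.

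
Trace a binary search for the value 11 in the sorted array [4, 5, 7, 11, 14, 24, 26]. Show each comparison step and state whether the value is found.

Binary search for 11 in [4, 5, 7, 11, 14, 24, 26]:

lo=0, hi=6, mid=3, arr[mid]=11 -> Found target at index 3!

Binary search finds 11 at index 3 after 1 comparisons. The search repeatedly halves the search space by comparing with the middle element.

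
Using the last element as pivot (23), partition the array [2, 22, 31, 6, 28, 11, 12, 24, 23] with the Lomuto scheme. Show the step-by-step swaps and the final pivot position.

Lomuto partition with pivot = 23:

Initial array: [2, 22, 31, 6, 28, 11, 12, 24, 23]

arr[0]=2 <= 23: swap with position 0, array becomes [2, 22, 31, 6, 28, 11, 12, 24, 23]
arr[1]=22 <= 23: swap with position 1, array becomes [2, 22, 31, 6, 28, 11, 12, 24, 23]
arr[2]=31 > 23: no swap
arr[3]=6 <= 23: swap with position 2, array becomes [2, 22, 6, 31, 28, 11, 12, 24, 23]
arr[4]=28 > 23: no swap
arr[5]=11 <= 23: swap with position 3, array becomes [2, 22, 6, 11, 28, 31, 12, 24, 23]
arr[6]=12 <= 23: swap with position 4, array becomes [2, 22, 6, 11, 12, 31, 28, 24, 23]
arr[7]=24 > 23: no swap

Place pivot at position 5: [2, 22, 6, 11, 12, 23, 28, 24, 31]
Pivot position: 5

After partitioning with pivot 23, the array becomes [2, 22, 6, 11, 12, 23, 28, 24, 31]. The pivot is placed at index 5. All elements to the left of the pivot are <= 23, and all elements to the right are > 23.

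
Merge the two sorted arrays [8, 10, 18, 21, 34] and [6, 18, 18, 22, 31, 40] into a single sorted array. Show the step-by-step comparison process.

Merging process:

Compare 8 vs 6: take 6 from right. Merged: [6]
Compare 8 vs 18: take 8 from left. Merged: [6, 8]
Compare 10 vs 18: take 10 from left. Merged: [6, 8, 10]
Compare 18 vs 18: take 18 from left. Merged: [6, 8, 10, 18]
Compare 21 vs 18: take 18 from right. Merged: [6, 8, 10, 18, 18]
Compare 21 vs 18: take 18 from right. Merged: [6, 8, 10, 18, 18, 18]
Compare 21 vs 22: take 21 from left. Merged: [6, 8, 10, 18, 18, 18, 21]
Compare 34 vs 22: take 22 from right. Merged: [6, 8, 10, 18, 18, 18, 21, 22]
Compare 34 vs 31: take 31 from right. Merged: [6, 8, 10, 18, 18, 18, 21, 22, 31]
Compare 34 vs 40: take 34 from left. Merged: [6, 8, 10, 18, 18, 18, 21, 22, 31, 34]
Append remaining from right: [40]. Merged: [6, 8, 10, 18, 18, 18, 21, 22, 31, 34, 40]

Final merged array: [6, 8, 10, 18, 18, 18, 21, 22, 31, 34, 40]
Total comparisons: 10

The merged array is [6, 8, 10, 18, 18, 18, 21, 22, 31, 34, 40], requiring 10 comparisons. The merge step runs in O(n) time where n is the total number of elements.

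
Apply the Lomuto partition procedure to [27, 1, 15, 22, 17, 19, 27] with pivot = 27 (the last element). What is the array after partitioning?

Lomuto partition with pivot = 27:

Initial array: [27, 1, 15, 22, 17, 19, 27]

arr[0]=27 <= 27: swap with position 0, array becomes [27, 1, 15, 22, 17, 19, 27]
arr[1]=1 <= 27: swap with position 1, array becomes [27, 1, 15, 22, 17, 19, 27]
arr[2]=15 <= 27: swap with position 2, array becomes [27, 1, 15, 22, 17, 19, 27]
arr[3]=22 <= 27: swap with position 3, array becomes [27, 1, 15, 22, 17, 19, 27]
arr[4]=17 <= 27: swap with position 4, array becomes [27, 1, 15, 22, 17, 19, 27]
arr[5]=19 <= 27: swap with position 5, array becomes [27, 1, 15, 22, 17, 19, 27]

Place pivot at position 6: [27, 1, 15, 22, 17, 19, 27]
Pivot position: 6

After partitioning with pivot 27, the array becomes [27, 1, 15, 22, 17, 19, 27]. The pivot is placed at index 6. All elements to the left of the pivot are <= 27, and all elements to the right are > 27.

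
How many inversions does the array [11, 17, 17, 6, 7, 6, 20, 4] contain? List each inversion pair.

Finding inversions in [11, 17, 17, 6, 7, 6, 20, 4]:

(0, 3): arr[0]=11 > arr[3]=6
(0, 4): arr[0]=11 > arr[4]=7
(0, 5): arr[0]=11 > arr[5]=6
(0, 7): arr[0]=11 > arr[7]=4
(1, 3): arr[1]=17 > arr[3]=6
(1, 4): arr[1]=17 > arr[4]=7
(1, 5): arr[1]=17 > arr[5]=6
(1, 7): arr[1]=17 > arr[7]=4
(2, 3): arr[2]=17 > arr[3]=6
(2, 4): arr[2]=17 > arr[4]=7
(2, 5): arr[2]=17 > arr[5]=6
(2, 7): arr[2]=17 > arr[7]=4
(3, 7): arr[3]=6 > arr[7]=4
(4, 5): arr[4]=7 > arr[5]=6
(4, 7): arr[4]=7 > arr[7]=4
(5, 7): arr[5]=6 > arr[7]=4
(6, 7): arr[6]=20 > arr[7]=4

Total inversions: 17

The array has 17 inversion(s): (0,3), (0,4), (0,5), (0,7), (1,3), (1,4), (1,5), (1,7), (2,3), (2,4), (2,5), (2,7), (3,7), (4,5), (4,7), (5,7), (6,7). Each pair (i,j) satisfies i < j and arr[i] > arr[j].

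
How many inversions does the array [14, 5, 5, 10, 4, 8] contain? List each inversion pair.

Finding inversions in [14, 5, 5, 10, 4, 8]:

(0, 1): arr[0]=14 > arr[1]=5
(0, 2): arr[0]=14 > arr[2]=5
(0, 3): arr[0]=14 > arr[3]=10
(0, 4): arr[0]=14 > arr[4]=4
(0, 5): arr[0]=14 > arr[5]=8
(1, 4): arr[1]=5 > arr[4]=4
(2, 4): arr[2]=5 > arr[4]=4
(3, 4): arr[3]=10 > arr[4]=4
(3, 5): arr[3]=10 > arr[5]=8

Total inversions: 9

The array has 9 inversion(s): (0,1), (0,2), (0,3), (0,4), (0,5), (1,4), (2,4), (3,4), (3,5). Each pair (i,j) satisfies i < j and arr[i] > arr[j].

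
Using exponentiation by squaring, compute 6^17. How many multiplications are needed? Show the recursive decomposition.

Computing 6^17 by squaring (build up from 6^1; each line after the first costs one multiplication):

6^1 = 6
6^2 = (6^1)^2 = 6^2 = 36
6^4 = (6^2)^2 = 36^2 = 1296
6^8 = (6^4)^2 = 1296^2 = 1679616
6^16 = (6^8)^2 = 1679616^2 = 2821109907456
6^17 = 6 * 6^16 = 6 * 2821109907456 = 16926659444736

Result: 16926659444736
Multiplications needed: 5 (5 lines after 6^1)

6^17 = 16926659444736. Using exponentiation by squaring, this requires 5 multiplications. The key idea: if the exponent is even, square the half-power; if odd, multiply by the base once.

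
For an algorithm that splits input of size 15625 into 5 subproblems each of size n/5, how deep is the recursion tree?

For divide and conquer with division factor 5:

Problem sizes at each level:
Level 0: 15625
Level 1: 3125
Level 2: 625
Level 3: 125
Level 4: 25
Level 5: 5
Level 6: 1

The root is level 0 and the size-1 base case is level 6 (the tree spans levels 0 through 6, i.e. 7 levels counting the root), so the depth is the number of divisions: log_5(15625) = 6

The recursion tree depth is log_5(15625) = 6. At each level, the problem size is divided by 5, so it takes 6 divisions to reduce to a base case of size 1. The algorithm makes 5 recursive calls at each level.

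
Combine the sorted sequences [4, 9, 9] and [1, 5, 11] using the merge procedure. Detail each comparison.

Merging process:

Compare 4 vs 1: take 1 from right. Merged: [1]
Compare 4 vs 5: take 4 from left. Merged: [1, 4]
Compare 9 vs 5: take 5 from right. Merged: [1, 4, 5]
Compare 9 vs 11: take 9 from left. Merged: [1, 4, 5, 9]
Compare 9 vs 11: take 9 from left. Merged: [1, 4, 5, 9, 9]
Append remaining from right: [11]. Merged: [1, 4, 5, 9, 9, 11]

Final merged array: [1, 4, 5, 9, 9, 11]
Total comparisons: 5

The merged array is [1, 4, 5, 9, 9, 11], requiring 5 comparisons. The merge step runs in O(n) time where n is the total number of elements.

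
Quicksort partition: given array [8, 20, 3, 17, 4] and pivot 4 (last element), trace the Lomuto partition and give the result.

Lomuto partition with pivot = 4:

Initial array: [8, 20, 3, 17, 4]

arr[0]=8 > 4: no swap
arr[1]=20 > 4: no swap
arr[2]=3 <= 4: swap with position 0, array becomes [3, 20, 8, 17, 4]
arr[3]=17 > 4: no swap

Place pivot at position 1: [3, 4, 8, 17, 20]
Pivot position: 1

After partitioning with pivot 4, the array becomes [3, 4, 8, 17, 20]. The pivot is placed at index 1. All elements to the left of the pivot are <= 4, and all elements to the right are > 4.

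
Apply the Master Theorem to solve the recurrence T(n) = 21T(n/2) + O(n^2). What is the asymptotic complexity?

Master Theorem for T(n) = 21T(n/2) + O(n^2):

a = 21, b = 2, c = 2
log_b(a) = log_2(21) = 4.3923

Case 1: c = 2 < log_2(21) = 4.3923
T(n) = O(n^(log_2 21))

For T(n) = 21T(n/2) + O(n^2): log_2(21) = 4.3923. This is Case 1 of the Master Theorem (c < log_b(a), work dominated by leaves), giving O(n^(log_2 21)).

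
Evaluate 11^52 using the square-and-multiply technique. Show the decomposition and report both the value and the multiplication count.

Computing 11^52 by squaring (build up from 11^1; each line after the first costs one multiplication):

11^1 = 11
11^2 = (11^1)^2 = 11^2 = 121
11^3 = 11 * 11^2 = 11 * 121 = 1331
11^6 = (11^3)^2 = 1331^2 = 1771561
11^12 = (11^6)^2 = 1771561^2 = 3138428376721
11^13 = 11 * 11^12 = 11 * 3138428376721 = 34522712143931
11^26 = (11^13)^2 = 34522712143931^2 = 1191817653772720942460132761
11^52 = (11^26)^2 = 1191817653772720942460132761^2 = 1420429319844313329730664601483335671261683881745483121

Result: 1420429319844313329730664601483335671261683881745483121
Multiplications needed: 7 (7 lines after 11^1)

11^52 = 1420429319844313329730664601483335671261683881745483121. Using exponentiation by squaring, this requires 7 multiplications. The key idea: if the exponent is even, square the half-power; if odd, multiply by the base once.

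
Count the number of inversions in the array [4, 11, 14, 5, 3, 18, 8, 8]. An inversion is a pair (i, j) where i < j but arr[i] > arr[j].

Finding inversions in [4, 11, 14, 5, 3, 18, 8, 8]:

(0, 4): arr[0]=4 > arr[4]=3
(1, 3): arr[1]=11 > arr[3]=5
(1, 4): arr[1]=11 > arr[4]=3
(1, 6): arr[1]=11 > arr[6]=8
(1, 7): arr[1]=11 > arr[7]=8
(2, 3): arr[2]=14 > arr[3]=5
(2, 4): arr[2]=14 > arr[4]=3
(2, 6): arr[2]=14 > arr[6]=8
(2, 7): arr[2]=14 > arr[7]=8
(3, 4): arr[3]=5 > arr[4]=3
(5, 6): arr[5]=18 > arr[6]=8
(5, 7): arr[5]=18 > arr[7]=8

Total inversions: 12

The array has 12 inversion(s): (0,4), (1,3), (1,4), (1,6), (1,7), (2,3), (2,4), (2,6), (2,7), (3,4), (5,6), (5,7). Each pair (i,j) satisfies i < j and arr[i] > arr[j].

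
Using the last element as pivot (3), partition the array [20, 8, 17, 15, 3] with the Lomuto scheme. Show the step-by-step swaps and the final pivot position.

Lomuto partition with pivot = 3:

Initial array: [20, 8, 17, 15, 3]

arr[0]=20 > 3: no swap
arr[1]=8 > 3: no swap
arr[2]=17 > 3: no swap
arr[3]=15 > 3: no swap

Place pivot at position 0: [3, 8, 17, 15, 20]
Pivot position: 0

After partitioning with pivot 3, the array becomes [3, 8, 17, 15, 20]. The pivot is placed at index 0. All elements to the left of the pivot are <= 3, and all elements to the right are > 3.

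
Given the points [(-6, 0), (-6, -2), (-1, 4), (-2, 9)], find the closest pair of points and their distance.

Computing all pairwise distances among 4 points:

d((-6, 0), (-6, -2)) = 2.0 <-- minimum
d((-6, 0), (-1, 4)) = 6.4031
d((-6, 0), (-2, 9)) = 9.8489
d((-6, -2), (-1, 4)) = 7.8102
d((-6, -2), (-2, 9)) = 11.7047
d((-1, 4), (-2, 9)) = 5.099

Closest pair: (-6, 0) and (-6, -2) with distance 2.0

The closest pair is (-6, 0) and (-6, -2) with Euclidean distance 2.0. For 4 points, brute-force pairwise comparison is shown above. For large n, the divide-and-conquer algorithm (sort by x, recurse on halves, check the dividing strip) achieves O(n log n).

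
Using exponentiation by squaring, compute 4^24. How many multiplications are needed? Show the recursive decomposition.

Computing 4^24 by squaring (build up from 4^1; each line after the first costs one multiplication):

4^1 = 4
4^2 = (4^1)^2 = 4^2 = 16
4^3 = 4 * 4^2 = 4 * 16 = 64
4^6 = (4^3)^2 = 64^2 = 4096
4^12 = (4^6)^2 = 4096^2 = 16777216
4^24 = (4^12)^2 = 16777216^2 = 281474976710656

Result: 281474976710656
Multiplications needed: 5 (5 lines after 4^1)

4^24 = 281474976710656. Using exponentiation by squaring, this requires 5 multiplications. The key idea: if the exponent is even, square the half-power; if odd, multiply by the base once.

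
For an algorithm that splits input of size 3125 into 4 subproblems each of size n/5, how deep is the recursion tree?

For divide and conquer with division factor 5:

Problem sizes at each level:
Level 0: 3125
Level 1: 625
Level 2: 125
Level 3: 25
Level 4: 5
Level 5: 1

The root is level 0 and the size-1 base case is level 5 (the tree spans levels 0 through 5, i.e. 6 levels counting the root), so the depth is the number of divisions: log_5(3125) = 5

The recursion tree depth is log_5(3125) = 5. At each level, the problem size is divided by 5, so it takes 5 divisions to reduce to a base case of size 1. The algorithm makes 4 recursive calls at each level.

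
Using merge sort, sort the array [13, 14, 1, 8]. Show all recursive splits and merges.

Merge sort trace:

Split: [13, 14, 1, 8] -> [13, 14] and [1, 8]
  Split: [13, 14] -> [13] and [14]
  Merge: [13] + [14] -> [13, 14]
  Split: [1, 8] -> [1] and [8]
  Merge: [1] + [8] -> [1, 8]
Merge: [13, 14] + [1, 8] -> [1, 8, 13, 14]

Final sorted array: [1, 8, 13, 14]

The merge sort proceeds by recursively splitting the array and merging sorted halves.
After all merges, the sorted array is [1, 8, 13, 14].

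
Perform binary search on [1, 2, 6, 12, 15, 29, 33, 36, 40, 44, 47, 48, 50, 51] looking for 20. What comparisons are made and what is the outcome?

Binary search for 20 in [1, 2, 6, 12, 15, 29, 33, 36, 40, 44, 47, 48, 50, 51]:

lo=0, hi=13, mid=6, arr[mid]=33 -> 33 > 20, search left half
lo=0, hi=5, mid=2, arr[mid]=6 -> 6 < 20, search right half
lo=3, hi=5, mid=4, arr[mid]=15 -> 15 < 20, search right half
lo=5, hi=5, mid=5, arr[mid]=29 -> 29 > 20, search left half
lo=5 > hi=4, target 20 not found

Binary search determines that 20 is not in the array after 4 comparisons. The search space was exhausted without finding the target.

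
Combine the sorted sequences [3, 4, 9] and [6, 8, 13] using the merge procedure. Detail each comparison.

Merging process:

Compare 3 vs 6: take 3 from left. Merged: [3]
Compare 4 vs 6: take 4 from left. Merged: [3, 4]
Compare 9 vs 6: take 6 from right. Merged: [3, 4, 6]
Compare 9 vs 8: take 8 from right. Merged: [3, 4, 6, 8]
Compare 9 vs 13: take 9 from left. Merged: [3, 4, 6, 8, 9]
Append remaining from right: [13]. Merged: [3, 4, 6, 8, 9, 13]

Final merged array: [3, 4, 6, 8, 9, 13]
Total comparisons: 5

The merged array is [3, 4, 6, 8, 9, 13], requiring 5 comparisons. The merge step runs in O(n) time where n is the total number of elements.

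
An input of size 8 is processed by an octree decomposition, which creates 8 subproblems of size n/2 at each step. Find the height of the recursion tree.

For divide and conquer with division factor 2:

Problem sizes at each level:
Level 0: 8
Level 1: 4
Level 2: 2
Level 3: 1

The root is level 0 and the size-1 base case is level 3 (the tree spans levels 0 through 3, i.e. 4 levels counting the root), so the depth is the number of divisions: log_2(8) = 3

The recursion tree depth is log_2(8) = 3. At each level, the problem size is divided by 2, so it takes 3 divisions to reduce to a base case of size 1. The algorithm makes 8 recursive calls at each level.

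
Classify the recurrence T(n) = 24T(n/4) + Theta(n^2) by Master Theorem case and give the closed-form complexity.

Master Theorem for T(n) = 24T(n/4) + O(n^2):

a = 24, b = 4, c = 2
log_b(a) = log_4(24) = 2.2925

Case 1: c = 2 < log_4(24) = 2.2925
T(n) = O(n^(log_4 24))

For T(n) = 24T(n/4) + O(n^2): log_4(24) = 2.2925. This is Case 1 of the Master Theorem (c < log_b(a), work dominated by leaves), giving O(n^(log_4 24)).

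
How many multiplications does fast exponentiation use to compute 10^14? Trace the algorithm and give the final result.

Computing 10^14 by squaring (build up from 10^1; each line after the first costs one multiplication):

10^1 = 10
10^2 = (10^1)^2 = 10^2 = 100
10^3 = 10 * 10^2 = 10 * 100 = 1000
10^6 = (10^3)^2 = 1000^2 = 1000000
10^7 = 10 * 10^6 = 10 * 1000000 = 10000000
10^14 = (10^7)^2 = 10000000^2 = 100000000000000

Result: 100000000000000
Multiplications needed: 5 (5 lines after 10^1)

10^14 = 100000000000000. Using exponentiation by squaring, this requires 5 multiplications. The key idea: if the exponent is even, square the half-power; if odd, multiply by the base once.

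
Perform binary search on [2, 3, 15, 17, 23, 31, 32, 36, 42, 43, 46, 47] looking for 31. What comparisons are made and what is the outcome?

Binary search for 31 in [2, 3, 15, 17, 23, 31, 32, 36, 42, 43, 46, 47]:

lo=0, hi=11, mid=5, arr[mid]=31 -> Found target at index 5!

Binary search finds 31 at index 5 after 1 comparisons. The search repeatedly halves the search space by comparing with the middle element.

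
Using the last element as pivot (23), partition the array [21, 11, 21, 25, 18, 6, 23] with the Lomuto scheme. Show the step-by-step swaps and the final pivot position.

Lomuto partition with pivot = 23:

Initial array: [21, 11, 21, 25, 18, 6, 23]

arr[0]=21 <= 23: swap with position 0, array becomes [21, 11, 21, 25, 18, 6, 23]
arr[1]=11 <= 23: swap with position 1, array becomes [21, 11, 21, 25, 18, 6, 23]
arr[2]=21 <= 23: swap with position 2, array becomes [21, 11, 21, 25, 18, 6, 23]
arr[3]=25 > 23: no swap
arr[4]=18 <= 23: swap with position 3, array becomes [21, 11, 21, 18, 25, 6, 23]
arr[5]=6 <= 23: swap with position 4, array becomes [21, 11, 21, 18, 6, 25, 23]

Place pivot at position 5: [21, 11, 21, 18, 6, 23, 25]
Pivot position: 5

After partitioning with pivot 23, the array becomes [21, 11, 21, 18, 6, 23, 25]. The pivot is placed at index 5. All elements to the left of the pivot are <= 23, and all elements to the right are > 23.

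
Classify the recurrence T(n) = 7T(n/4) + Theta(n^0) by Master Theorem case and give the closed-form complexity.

Master Theorem for T(n) = 7T(n/4) + O(n^0):

a = 7, b = 4, c = 0
log_b(a) = log_4(7) = 1.4037

Case 1: c = 0 < log_4(7) = 1.4037
T(n) = O(n^(log_4 7))

For T(n) = 7T(n/4) + O(n^0): log_4(7) = 1.4037. This is Case 1 of the Master Theorem (c < log_b(a), work dominated by leaves), giving O(n^(log_4 7)).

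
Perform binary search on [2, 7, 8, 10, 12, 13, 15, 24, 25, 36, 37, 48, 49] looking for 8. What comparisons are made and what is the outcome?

Binary search for 8 in [2, 7, 8, 10, 12, 13, 15, 24, 25, 36, 37, 48, 49]:

lo=0, hi=12, mid=6, arr[mid]=15 -> 15 > 8, search left half
lo=0, hi=5, mid=2, arr[mid]=8 -> Found target at index 2!

Binary search finds 8 at index 2 after 2 comparisons. The search repeatedly halves the search space by comparing with the middle element.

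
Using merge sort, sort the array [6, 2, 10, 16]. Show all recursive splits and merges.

Merge sort trace:

Split: [6, 2, 10, 16] -> [6, 2] and [10, 16]
  Split: [6, 2] -> [6] and [2]
  Merge: [6] + [2] -> [2, 6]
  Split: [10, 16] -> [10] and [16]
  Merge: [10] + [16] -> [10, 16]
Merge: [2, 6] + [10, 16] -> [2, 6, 10, 16]

Final sorted array: [2, 6, 10, 16]

The merge sort proceeds by recursively splitting the array and merging sorted halves.
After all merges, the sorted array is [2, 6, 10, 16].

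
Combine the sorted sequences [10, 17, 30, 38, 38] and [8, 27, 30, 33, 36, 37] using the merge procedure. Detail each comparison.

Merging process:

Compare 10 vs 8: take 8 from right. Merged: [8]
Compare 10 vs 27: take 10 from left. Merged: [8, 10]
Compare 17 vs 27: take 17 from left. Merged: [8, 10, 17]
Compare 30 vs 27: take 27 from right. Merged: [8, 10, 17, 27]
Compare 30 vs 30: take 30 from left. Merged: [8, 10, 17, 27, 30]
Compare 38 vs 30: take 30 from right. Merged: [8, 10, 17, 27, 30, 30]
Compare 38 vs 33: take 33 from right. Merged: [8, 10, 17, 27, 30, 30, 33]
Compare 38 vs 36: take 36 from right. Merged: [8, 10, 17, 27, 30, 30, 33, 36]
Compare 38 vs 37: take 37 from right. Merged: [8, 10, 17, 27, 30, 30, 33, 36, 37]
Append remaining from left: [38, 38]. Merged: [8, 10, 17, 27, 30, 30, 33, 36, 37, 38, 38]

Final merged array: [8, 10, 17, 27, 30, 30, 33, 36, 37, 38, 38]
Total comparisons: 9

The merged array is [8, 10, 17, 27, 30, 30, 33, 36, 37, 38, 38], requiring 9 comparisons. The merge step runs in O(n) time where n is the total number of elements.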